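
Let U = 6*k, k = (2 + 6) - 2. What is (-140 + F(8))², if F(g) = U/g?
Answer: 73441/4 ≈ 18360.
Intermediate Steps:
k = 6 (k = 8 - 2 = 6)
U = 36 (U = 6*6 = 36)
F(g) = 36/g
(-140 + F(8))² = (-140 + 36/8)² = (-140 + 36*(⅛))² = (-140 + 9/2)² = (-271/2)² = 73441/4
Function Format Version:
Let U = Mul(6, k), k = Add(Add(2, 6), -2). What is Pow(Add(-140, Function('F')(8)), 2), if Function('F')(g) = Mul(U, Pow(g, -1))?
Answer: Rational(73441, 4) ≈ 18360.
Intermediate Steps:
k = 6 (k = Add(8, -2) = 6)
U = 36 (U = Mul(6, 6) = 36)
Function('F')(g) = Mul(36, Pow(g, -1))
Pow(Add(-140, Function('F')(8)), 2) = Pow(Add(-140, Mul(36, Pow(8, -1))), 2) = Pow(Add(-140, Mul(36, Rational(1, 8))), 2) = Pow(Add(-140, Rational(9, 2)), 2) = Pow(Rational(-271, 2), 2) = Rational(73441, 4)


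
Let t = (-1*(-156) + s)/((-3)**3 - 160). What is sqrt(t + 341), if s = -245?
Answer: 4*sqrt(746317)/187 ≈ 18.479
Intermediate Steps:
t = 89/187 (t = (-1*(-156) - 245)/((-3)**3 - 160) = (156 - 245)/(-27 - 160) = -89/(-187) = -89*(-1/187) = 89/187 ≈ 0.47594)
sqrt(t + 341) = sqrt(89/187 + 341) = sqrt(63856/187) = 4*sqrt(746317)/187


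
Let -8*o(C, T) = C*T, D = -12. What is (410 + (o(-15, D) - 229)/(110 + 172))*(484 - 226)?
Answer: 9921691/94 ≈ 1.0555e+5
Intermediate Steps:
o(C, T) = -C*T/8
(410 + (o(-15, D) - 229)/(110 + 172))*(484 - 226) = (410 + (-⅛*(-15)*(-12) - 229)/(110 + 172))*(484 - 226) = (410 + (-45/2 - 229)/282)*258 = (410 - 503/2*1/282)*258 = (410 - 503/564)*258 = (230737/564)*258 = 9921691/94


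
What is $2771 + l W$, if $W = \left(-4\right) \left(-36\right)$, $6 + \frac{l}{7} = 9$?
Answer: $5795$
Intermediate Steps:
$l = 21$ ($l = -42 + 7 \cdot 9 = -42 + 63 = 21$)
$W = 144$
$2771 + l W = 2771 + 21 \cdot 144 = 2771 + 3024 = 5795$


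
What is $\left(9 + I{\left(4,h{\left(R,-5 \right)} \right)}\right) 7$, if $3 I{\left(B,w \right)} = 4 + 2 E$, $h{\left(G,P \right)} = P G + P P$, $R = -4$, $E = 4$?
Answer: $91$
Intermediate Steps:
$h{\left(G,P \right)} = P^{2} + G P$ ($h{\left(G,P \right)} = G P + P^{2} = P^{2} + G P$)
$I{\left(B,w \right)} = 4$ ($I{\left(B,w \right)} = \frac{4 + 2 \cdot 4}{3} = \frac{4 + 8}{3} = \frac{1}{3} \cdot 12 = 4$)
$\left(9 + I{\left(4,h{\left(R,-5 \right)} \right)}\right) 7 = \left(9 + 4\right) 7 = 13 \cdot 7 = 91$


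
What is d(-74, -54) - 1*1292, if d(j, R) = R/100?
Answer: -64627/50 ≈ -1292.5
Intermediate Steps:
d(j, R) = R/100 (d(j, R) = R*(1/100) = R/100)
d(-74, -54) - 1*1292 = (1/100)*(-54) - 1*1292 = -27/50 - 1292 = -64627/50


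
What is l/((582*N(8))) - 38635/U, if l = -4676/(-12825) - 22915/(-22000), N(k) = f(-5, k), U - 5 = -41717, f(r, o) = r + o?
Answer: 57725637119/62268924960 ≈ 0.92704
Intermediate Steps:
f(r, o) = o + r
U = -41712 (U = 5 - 41717 = -41712)
N(k) = -5 + k (N(k) = k - 5 = -5 + k)
l = 634811/451440 (l = -4676*(-1/12825) - 22915*(-1/22000) = 4676/12825 + 4583/4400 = 634811/451440 ≈ 1.4062)
l/((582*N(8))) - 38635/U = 634811/(451440*((582*(-5 + 8)))) - 38635/(-41712) = 634811/(451440*((582*3))) - 38635*(-1/41712) = (634811/451440)/1746 + 38635/41712 = (634811/451440)*(1/1746) + 38635/41712 = 634811/788214240 + 38635/41712 = 57725637119/62268924960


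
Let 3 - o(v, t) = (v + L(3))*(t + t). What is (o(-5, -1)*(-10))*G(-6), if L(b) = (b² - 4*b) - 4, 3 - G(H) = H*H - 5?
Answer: -5880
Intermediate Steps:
G(H) = 8 - H² (G(H) = 3 - (H*H - 5) = 3 - (H² - 5) = 3 - (-5 + H²) = 3 + (5 - H²) = 8 - H²)
L(b) = -4 + b² - 4*b
o(v, t) = 3 - 2*t*(-7 + v) (o(v, t) = 3 - (v + (-4 + 3² - 4*3))*(t + t) = 3 - (v + (-4 + 9 - 12))*2*t = 3 - (v - 7)*2*t = 3 - (-7 + v)*2*t = 3 - 2*t*(-7 + v))
(o(-5, -1)*(-10))*G(-6) = ((3 + 14*(-1) - 2*(-1)*(-5))*(-10))*(8 - 1*(-6)²) = ((3 - 14 - 10)*(-10))*(8 - 1*36) = (-21*(-10))*(8 - 36) = 210*(-28) = -5880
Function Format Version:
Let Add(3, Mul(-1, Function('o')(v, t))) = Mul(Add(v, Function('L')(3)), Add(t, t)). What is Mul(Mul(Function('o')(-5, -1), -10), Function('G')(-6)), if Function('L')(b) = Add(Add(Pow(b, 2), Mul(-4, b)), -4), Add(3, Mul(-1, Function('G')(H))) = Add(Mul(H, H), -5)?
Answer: -5880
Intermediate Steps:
Function('G')(H) = Add(8, Mul(-1, Pow(H, 2))) (Function('G')(H) = Add(3, Mul(-1, Add(Mul(H, H), -5))) = Add(3, Mul(-1, Add(Pow(H, 2), -5))) = Add(3, Mul(-1, Add(-5, Pow(H, 2)))) = Add(3, Add(5, Mul(-1, Pow(H, 2)))) = Add(8, Mul(-1, Pow(H, 2))))
Function('L')(b) = Add(-4, Pow(b, 2), Mul(-4, b))
Function('o')(v, t) = Add(3, Mul(-2, t, Add(-7, v))) (Function('o')(v, t) = Add(3, Mul(-1, Mul(Add(v, Add(-4, Pow(3, 2), Mul(-4, 3))), Add(t, t)))) = Add(3, Mul(-1, Mul(Add(v, Add(-4, 9, -12)), Mul(2, t)))) = Add(3, Mul(-1, Mul(Add(v, -7), Mul(2, t)))) = Add(3, Mul(-1, Mul(Add(-7, v), Mul(2, t)))) = Add(3, Mul(-1, Mul(2, t, Add(-7, v)))) = Add(3, Mul(-2, t, Add(-7, v))))
Mul(Mul(Function('o')(-5, -1), -10), Function('G')(-6)) = Mul(Mul(Add(3, Mul(14, -1), Mul(-2, -1, -5)), -10), Add(8, Mul(-1, Pow(-6, 2)))) = Mul(Mul(Add(3, -14, -10), -10), Add(8, Mul(-1, 36))) = Mul(Mul(-21, -10), Add(8, -36)) = Mul(210, -28) = -5880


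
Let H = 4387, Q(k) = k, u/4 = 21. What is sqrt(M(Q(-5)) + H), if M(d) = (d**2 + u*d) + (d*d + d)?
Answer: 2*sqrt(1003) ≈ 63.340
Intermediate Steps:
u = 84 (u = 4*21 = 84)
M(d) = 2*d**2 + 85*d (M(d) = (d**2 + 84*d) + (d*d + d) = (d**2 + 84*d) + (d**2 + d) = (d**2 + 84*d) + (d + d**2) = 2*d**2 + 85*d)
sqrt(M(Q(-5)) + H) = sqrt(-5*(85 + 2*(-5)) + 4387) = sqrt(-5*(85 - 10) + 4387) = sqrt(-5*75 + 4387) = sqrt(-375 + 4387) = sqrt(4012) = 2*sqrt(1003)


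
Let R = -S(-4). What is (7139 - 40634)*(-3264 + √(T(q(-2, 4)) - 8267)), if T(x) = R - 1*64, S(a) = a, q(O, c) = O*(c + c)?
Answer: 109327680 - 33495*I*√8327 ≈ 1.0933e+8 - 3.0565e+6*I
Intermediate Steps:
q(O, c) = 2*O*c (q(O, c) = O*(2*c) = 2*O*c)
R = 4 (R = -1*(-4) = 4)
T(x) = -60 (T(x) = 4 - 1*64 = 4 - 64 = -60)
(7139 - 40634)*(-3264 + √(T(q(-2, 4)) - 8267)) = (7139 - 40634)*(-3264 + √(-60 - 8267)) = -33495*(-3264 + √(-8327)) = -33495*(-3264 + I*√8327) = 109327680 - 33495*I*√8327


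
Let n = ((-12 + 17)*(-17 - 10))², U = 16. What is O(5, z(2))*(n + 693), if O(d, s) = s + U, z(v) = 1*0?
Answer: 302688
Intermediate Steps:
z(v) = 0
n = 18225 (n = (5*(-27))² = (-135)² = 18225)
O(d, s) = 16 + s (O(d, s) = s + 16 = 16 + s)
O(5, z(2))*(n + 693) = (16 + 0)*(18225 + 693) = 16*18918 = 302688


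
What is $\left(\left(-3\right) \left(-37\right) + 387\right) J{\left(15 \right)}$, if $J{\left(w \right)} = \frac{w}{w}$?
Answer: $498$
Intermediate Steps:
$J{\left(w \right)} = 1$
$\left(\left(-3\right) \left(-37\right) + 387\right) J{\left(15 \right)} = \left(\left(-3\right) \left(-37\right) + 387\right) 1 = \left(111 + 387\right) 1 = 498 \cdot 1 = 498$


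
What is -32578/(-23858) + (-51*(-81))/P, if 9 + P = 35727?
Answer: 210363067/142026674 ≈ 1.4812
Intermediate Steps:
P = 35718 (P = -9 + 35727 = 35718)
-32578/(-23858) + (-51*(-81))/P = -32578/(-23858) - 51*(-81)/35718 = -32578*(-1/23858) + 4131*(1/35718) = 16289/11929 + 1377/11906 = 210363067/142026674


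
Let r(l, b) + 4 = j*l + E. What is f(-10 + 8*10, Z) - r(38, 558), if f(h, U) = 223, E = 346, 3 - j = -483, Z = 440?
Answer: -18587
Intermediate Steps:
j = 486 (j = 3 - 1*(-483) = 3 + 483 = 486)
r(l, b) = 342 + 486*l (r(l, b) = -4 + (486*l + 346) = -4 + (346 + 486*l) = 342 + 486*l)
f(-10 + 8*10, Z) - r(38, 558) = 223 - (342 + 486*38) = 223 - (342 + 18468) = 223 - 1*18810 = 223 - 18810 = -18587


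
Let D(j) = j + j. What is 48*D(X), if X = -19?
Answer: -1824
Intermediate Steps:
D(j) = 2*j
48*D(X) = 48*(2*(-19)) = 48*(-38) = -1824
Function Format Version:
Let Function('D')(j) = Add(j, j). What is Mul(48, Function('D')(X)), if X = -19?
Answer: -1824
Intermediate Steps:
Function('D')(j) = Mul(2, j)
Mul(48, Function('D')(X)) = Mul(48, Mul(2, -19)) = Mul(48, -38) = -1824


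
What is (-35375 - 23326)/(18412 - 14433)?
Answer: -58701/3979 ≈ -14.753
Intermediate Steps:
(-35375 - 23326)/(18412 - 14433) = -58701/3979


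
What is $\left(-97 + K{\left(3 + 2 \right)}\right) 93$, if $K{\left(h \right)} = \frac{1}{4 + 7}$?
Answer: $- \frac{99138}{11} \approx -9012.5$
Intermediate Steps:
$K{\left(h \right)} = \frac{1}{11}$
$\left(-97 + K{\left(3 + 2 \right)}\right) 93 = \left(-97 + \frac{1}{11}\right) 93 = \left(- \frac{1066}{11}\right) 93 = - \frac{99138}{11}$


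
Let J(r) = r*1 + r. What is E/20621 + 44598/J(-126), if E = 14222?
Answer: -152678569/866082 ≈ -176.29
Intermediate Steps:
J(r) = 2*r (J(r) = r + r = 2*r)
E/20621 + 44598/J(-126) = 14222/20621 + 44598/((2*(-126))) = 14222*(1/20621) + 44598/(-252) = 14222/20621 + 44598*(-1/252) = 14222/20621 - 7433/42 = -152678569/866082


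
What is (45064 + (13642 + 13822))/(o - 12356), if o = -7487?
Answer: -72528/19843 ≈ -3.6551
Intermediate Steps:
(45064 + (13642 + 13822))/(o - 12356) = (45064 + (13642 + 13822))/(-7487 - 12356) = (45064 + 27464)/(-19843) = 72528*(-1/19843) = -72528/19843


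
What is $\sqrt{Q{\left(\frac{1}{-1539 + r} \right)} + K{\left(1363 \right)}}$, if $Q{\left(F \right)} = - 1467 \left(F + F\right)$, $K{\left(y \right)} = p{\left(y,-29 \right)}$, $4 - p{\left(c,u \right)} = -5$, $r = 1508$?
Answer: $\frac{3 \sqrt{11067}}{31} \approx 10.181$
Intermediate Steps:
$p{\left(c,u \right)} = 9$ ($p{\left(c,u \right)} = 4 - -5 = 4 + 5 = 9$)
$K{\left(y \right)} = 9$
$Q{\left(F \right)} = - 2934 F$ ($Q{\left(F \right)} = - 1467 \cdot 2 F = - 2934 F$)
$\sqrt{Q{\left(\frac{1}{-1539 + r} \right)} + K{\left(1363 \right)}} = \sqrt{- \frac{2934}{-1539 + 1508} + 9} = \sqrt{- \frac{2934}{-31} + 9} = \sqrt{\left(-2934\right) \left(- \frac{1}{31}\right) + 9} = \sqrt{\frac{2934}{31} + 9} = \sqrt{\frac{3213}{31}} = \frac{3 \sqrt{11067}}{31}$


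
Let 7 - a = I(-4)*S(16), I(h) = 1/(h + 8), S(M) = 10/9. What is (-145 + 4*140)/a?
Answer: 7470/121 ≈ 61.736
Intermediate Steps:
S(M) = 10/9 (S(M) = 10*(⅑) = 10/9)
I(h) = 1/(8 + h)
a = 121/18 (a = 7 - 10/((8 - 4)*9) = 7 - 10/(4*9) = 7 - 1*5/18 = 7 - 5/18 = 121/18 ≈ 6.7222)
(-145 + 4*140)/a = (-145 + 4*140)/(121/18) = (-145 + 560)*(18/121) = 415*(18/121) = 7470/121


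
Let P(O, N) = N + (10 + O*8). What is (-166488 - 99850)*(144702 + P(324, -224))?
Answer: -39172993040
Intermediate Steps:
P(O, N) = 10 + N + 8*O (P(O, N) = N + (10 + 8*O) = 10 + N + 8*O)
(-166488 - 99850)*(144702 + P(324, -224)) = (-166488 - 99850)*(144702 + (10 - 224 + 8*324)) = -266338*(144702 + (10 - 224 + 2592)) = -266338*(144702 + 2378) = -266338*147080 = -39172993040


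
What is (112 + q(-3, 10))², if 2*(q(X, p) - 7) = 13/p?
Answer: 5726449/400 ≈ 14316.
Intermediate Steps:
q(X, p) = 7 + 13/(2*p) (q(X, p) = 7 + (13/p)/2 = 7 + 13/(2*p))
(112 + q(-3, 10))² = (112 + (7 + (13/2)/10))² = (112 + (7 + (13/2)*(⅒)))² = (112 + (7 + 13/20))² = (112 + 153/20)² = (2393/20)² = 5726449/400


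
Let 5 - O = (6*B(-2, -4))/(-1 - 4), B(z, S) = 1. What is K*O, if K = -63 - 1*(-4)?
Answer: -1829/5 ≈ -365.80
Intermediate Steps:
O = 31/5 (O = 5 - 6*1/(-1 - 4) = 5 - 6/(-5) = 5 - 6*(-1)/5 = 5 - 1*(-6/5) = 5 + 6/5 = 31/5 ≈ 6.2000)
K = -59 (K = -63 + 4 = -59)
K*O = -59*31/5 = -1829/5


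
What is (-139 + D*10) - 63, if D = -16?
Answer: -362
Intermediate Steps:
(-139 + D*10) - 63 = (-139 - 16*10) - 63 = (-139 - 160) - 63 = -299 - 63 = -362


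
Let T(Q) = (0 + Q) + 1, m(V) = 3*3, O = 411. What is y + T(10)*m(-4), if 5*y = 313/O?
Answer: 203758/2055 ≈ 99.152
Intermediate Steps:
m(V) = 9
T(Q) = 1 + Q (T(Q) = Q + 1 = 1 + Q)
y = 313/2055 (y = (313/411)/5 = (313*(1/411))/5 = (1/5)*(313/411) = 313/2055 ≈ 0.15231)
y + T(10)*m(-4) = 313/2055 + (1 + 10)*9 = 313/2055 + 11*9 = 313/2055 + 99 = 203758/2055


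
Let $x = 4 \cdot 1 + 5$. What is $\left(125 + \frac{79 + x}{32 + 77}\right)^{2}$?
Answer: $\frac{188046369}{11881} \approx 15827.0$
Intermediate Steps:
$x = 9$ ($x = 4 + 5 = 9$)
$\left(125 + \frac{79 + x}{32 + 77}\right)^{2} = \left(125 + \frac{79 + 9}{32 + 77}\right)^{2} = \left(125 + \frac{88}{109}\right)^{2} = \left(\frac{13713}{109}\right)^{2} = \frac{188046369}{11881}$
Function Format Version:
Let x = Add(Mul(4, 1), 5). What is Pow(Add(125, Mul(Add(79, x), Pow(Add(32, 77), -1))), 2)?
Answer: Rational(188046369, 11881) ≈ 15827.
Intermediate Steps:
x = 9 (x = Add(4, 5) = 9)
Pow(Add(125, Mul(Add(79, x), Pow(Add(32, 77), -1))), 2) = Pow(Add(125, Mul(Add(79, 9), Pow(Add(32, 77), -1))), 2) = Pow(Add(125, Mul(88, Pow(109, -1))), 2) = Pow(Add(125, Mul(88, Rational(1, 109))), 2) = Pow(Add(125, Rational(88, 109)), 2) = Pow(Rational(13713, 109), 2) = Rational(188046369, 11881)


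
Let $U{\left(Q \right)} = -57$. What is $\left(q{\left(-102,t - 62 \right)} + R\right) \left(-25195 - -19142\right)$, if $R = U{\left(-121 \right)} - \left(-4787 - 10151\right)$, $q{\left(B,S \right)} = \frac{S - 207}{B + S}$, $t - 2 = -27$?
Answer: $- \frac{810756979}{9} \approx -9.0084 \cdot 10^{7}$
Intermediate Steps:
$t = -25$ ($t = 2 - 27 = -25$)
$q{\left(B,S \right)} = \frac{-207 + S}{B + S}$
$R = 14881$ ($R = -57 - \left(-4787 - 10151\right) = -57 - -14938 = -57 + 14938 = 14881$)
$\left(q{\left(-102,t - 62 \right)} + R\right) \left(-25195 - -19142\right) = \left(\frac{-207 - 87}{-102 - 87} + 14881\right) \left(-25195 - -19142\right) = \left(\frac{-207 - 87}{-102 - 87} + 14881\right) \left(-25195 + 19142\right) = \left(\frac{1}{-189} \left(-294\right) + 14881\right) \left(-6053\right) = \left(\left(- \frac{1}{189}\right) \left(-294\right) + 14881\right) \left(-6053\right) = \left(\frac{14}{9} + 14881\right) \left(-6053\right) = \frac{133943}{9} \left(-6053\right) = - \frac{810756979}{9}$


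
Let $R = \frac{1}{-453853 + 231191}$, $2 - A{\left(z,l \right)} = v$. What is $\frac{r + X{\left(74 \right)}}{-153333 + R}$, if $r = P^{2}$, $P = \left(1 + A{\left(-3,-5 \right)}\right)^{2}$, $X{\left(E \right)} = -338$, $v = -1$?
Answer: $\frac{18258284}{34141432447} \approx 0.00053478$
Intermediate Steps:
$A{\left(z,l \right)} = 3$ ($A{\left(z,l \right)} = 2 - -1 = 2 + 1 = 3$)
$R = - \frac{1}{222662}$ ($R = \frac{1}{-222662} = - \frac{1}{222662} \approx -4.4911 \cdot 10^{-6}$)
$P = 16$ ($P = \left(1 + 3\right)^{2} = 4^{2} = 16$)
$r = 256$ ($r = 16^{2} = 256$)
$\frac{r + X{\left(74 \right)}}{-153333 + R} = \frac{256 - 338}{-153333 - \frac{1}{222662}} = - \frac{82}{- \frac{34141432447}{222662}} = \left(-82\right) \left(- \frac{222662}{34141432447}\right) = \frac{18258284}{34141432447}$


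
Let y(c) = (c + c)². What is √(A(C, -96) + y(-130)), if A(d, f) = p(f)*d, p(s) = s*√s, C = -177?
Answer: 4*√(4225 + 4248*I*√6) ≈ 351.63 + 236.74*I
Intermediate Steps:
y(c) = 4*c² (y(c) = (2*c)² = 4*c²)
p(s) = s^(3/2)
A(d, f) = d*f^(3/2) (A(d, f) = f^(3/2)*d = d*f^(3/2))
√(A(C, -96) + y(-130)) = √(-(-67968)*I*√6 + 4*(-130)²) = √(-(-67968)*I*√6 + 4*16900) = √(67968*I*√6 + 67600) = √(67600 + 67968*I*√6)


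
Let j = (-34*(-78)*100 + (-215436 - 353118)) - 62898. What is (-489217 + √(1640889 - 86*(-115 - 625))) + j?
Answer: -855469 + √1704529 ≈ -8.5416e+5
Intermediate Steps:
j = -366252 (j = (2652*100 - 568554) - 62898 = (265200 - 568554) - 62898 = -303354 - 62898 = -366252)
(-489217 + √(1640889 - 86*(-115 - 625))) + j = (-489217 + √(1640889 - 86*(-115 - 625))) - 366252 = (-489217 + √(1640889 - 86*(-740))) - 366252 = (-489217 + √(1640889 + 63640)) - 366252 = (-489217 + √1704529) - 366252 = -855469 + √1704529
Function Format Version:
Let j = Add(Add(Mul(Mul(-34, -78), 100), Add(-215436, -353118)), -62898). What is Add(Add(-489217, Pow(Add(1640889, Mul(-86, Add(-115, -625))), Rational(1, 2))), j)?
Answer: Add(-855469, Pow(1704529, Rational(1, 2))) ≈ -8.5416e+5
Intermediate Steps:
j = -366252 (j = Add(Add(Mul(2652, 100), -568554), -62898) = Add(Add(265200, -568554), -62898) = Add(-303354, -62898) = -366252)
Add(Add(-489217, Pow(Add(1640889, Mul(-86, Add(-115, -625))), Rational(1, 2))), j) = Add(Add(-489217, Pow(Add(1640889, Mul(-86, Add(-115, -625))), Rational(1, 2))), -366252) = Add(Add(-489217, Pow(Add(1640889, Mul(-86, -740)), Rational(1, 2))), -366252) = Add(Add(-489217, Pow(Add(1640889, 63640), Rational(1, 2))), -366252) = Add(Add(-489217, Pow(1704529, Rational(1, 2))), -366252) = Add(-855469, Pow(1704529, Rational(1, 2)))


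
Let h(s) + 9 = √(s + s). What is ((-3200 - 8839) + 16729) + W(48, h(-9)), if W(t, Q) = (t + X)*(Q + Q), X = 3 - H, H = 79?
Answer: 5194 - 168*I*√2 ≈ 5194.0 - 237.59*I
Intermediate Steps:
h(s) = -9 + √2*√s (h(s) = -9 + √(s + s) = -9 + √(2*s) = -9 + √2*√s)
X = -76 (X = 3 - 1*79 = 3 - 79 = -76)
W(t, Q) = 2*Q*(-76 + t) (W(t, Q) = (t - 76)*(Q + Q) = (-76 + t)*(2*Q) = 2*Q*(-76 + t))
((-3200 - 8839) + 16729) + W(48, h(-9)) = ((-3200 - 8839) + 16729) + 2*(-9 + √2*√(-9))*(-76 + 48) = (-12039 + 16729) + 2*(-9 + √2*(3*I))*(-28) = 4690 + 2*(-9 + 3*I*√2)*(-28) = 4690 + (504 - 168*I*√2) = 5194 - 168*I*√2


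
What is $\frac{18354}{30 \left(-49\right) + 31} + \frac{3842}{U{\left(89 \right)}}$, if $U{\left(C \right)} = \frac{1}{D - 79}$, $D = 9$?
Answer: $- \frac{387023014}{1439} \approx -2.6895 \cdot 10^{5}$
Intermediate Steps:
$U{\left(C \right)} = - \frac{1}{70}$ ($U{\left(C \right)} = \frac{1}{9 - 79} = \frac{1}{-70} = - \frac{1}{70}$)
$\frac{18354}{30 \left(-49\right) + 31} + \frac{3842}{U{\left(89 \right)}} = \frac{18354}{30 \left(-49\right) + 31} + \frac{3842}{- \frac{1}{70}} = \frac{18354}{-1470 + 31} + 3842 \left(-70\right) = \frac{18354}{-1439} - 268940 = 18354 \left(- \frac{1}{1439}\right) - 268940 = - \frac{18354}{1439} - 268940 = - \frac{387023014}{1439}$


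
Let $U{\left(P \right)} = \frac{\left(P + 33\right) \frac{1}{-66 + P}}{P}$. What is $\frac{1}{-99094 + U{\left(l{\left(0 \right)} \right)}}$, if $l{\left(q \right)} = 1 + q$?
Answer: $- \frac{65}{6441144} \approx -1.0091 \cdot 10^{-5}$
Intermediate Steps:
$U{\left(P \right)} = \frac{33 + P}{P \left(-66 + P\right)}$ ($U{\left(P \right)} = \frac{\left(33 + P\right) \frac{1}{-66 + P}}{P} = \frac{\frac{1}{-66 + P} \left(33 + P\right)}{P} = \frac{33 + P}{P \left(-66 + P\right)}$)
$\frac{1}{-99094 + U{\left(l{\left(0 \right)} \right)}} = \frac{1}{-99094 + \frac{33 + \left(1 + 0\right)}{\left(1 + 0\right) \left(-66 + \left(1 + 0\right)\right)}} = \frac{1}{-99094 + \frac{33 + 1}{1 \left(-66 + 1\right)}} = \frac{1}{-99094 + 1 \frac{1}{-65} \cdot 34} = \frac{1}{-99094 + 1 \left(- \frac{1}{65}\right) 34} = \frac{1}{-99094 - \frac{34}{65}} = \frac{1}{- \frac{6441144}{65}} = - \frac{65}{6441144}$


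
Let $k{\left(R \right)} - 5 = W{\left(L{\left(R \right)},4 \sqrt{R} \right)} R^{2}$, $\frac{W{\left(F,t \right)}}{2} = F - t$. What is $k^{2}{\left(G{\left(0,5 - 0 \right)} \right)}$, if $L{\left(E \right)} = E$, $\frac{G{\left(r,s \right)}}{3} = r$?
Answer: $25$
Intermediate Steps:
$G{\left(r,s \right)} = 3 r$
$W{\left(F,t \right)} = - 2 t + 2 F$ ($W{\left(F,t \right)} = 2 \left(F - t\right) = - 2 t + 2 F$)
$k{\left(R \right)} = 5 + R^{2} \left(- 8 \sqrt{R} + 2 R\right)$ ($k{\left(R \right)} = 5 + \left(- 2 \cdot 4 \sqrt{R} + 2 R\right) R^{2} = 5 + \left(- 8 \sqrt{R} + 2 R\right) R^{2} = 5 + R^{2} \left(- 8 \sqrt{R} + 2 R\right)$)
$k^{2}{\left(G{\left(0,5 - 0 \right)} \right)} = \left(5 - 8 \left(3 \cdot 0\right)^{\frac{5}{2}} + 2 \left(3 \cdot 0\right)^{3}\right)^{2} = \left(5 - 8 \cdot 0^{\frac{5}{2}} + 2 \cdot 0^{3}\right)^{2} = \left(5 - 0 + 2 \cdot 0\right)^{2} = \left(5 + 0 + 0\right)^{2} = 5^{2} = 25$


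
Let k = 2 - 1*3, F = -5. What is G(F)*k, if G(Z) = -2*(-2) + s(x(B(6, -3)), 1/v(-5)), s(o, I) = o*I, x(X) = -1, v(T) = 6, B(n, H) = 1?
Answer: -23/6 ≈ -3.8333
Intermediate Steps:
k = -1 (k = 2 - 3 = -1)
s(o, I) = I*o
G(Z) = 23/6 (G(Z) = -2*(-2) - 1/6 = 4 + (1/6)*(-1) = 4 - 1/6 = 23/6)
G(F)*k = (23/6)*(-1) = -23/6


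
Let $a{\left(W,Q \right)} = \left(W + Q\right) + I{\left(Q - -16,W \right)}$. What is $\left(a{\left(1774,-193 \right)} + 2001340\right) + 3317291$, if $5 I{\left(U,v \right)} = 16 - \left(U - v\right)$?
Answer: $\frac{26603027}{5} \approx 5.3206 \cdot 10^{6}$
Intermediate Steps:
$I{\left(U,v \right)} = \frac{16}{5} - \frac{U}{5} + \frac{v}{5}$ ($I{\left(U,v \right)} = \frac{16 - \left(U - v\right)}{5} = \frac{16 + v - U}{5} = \frac{16}{5} - \frac{U}{5} + \frac{v}{5}$)
$a{\left(W,Q \right)} = \frac{4 Q}{5} + \frac{6 W}{5}$ ($a{\left(W,Q \right)} = \left(W + Q\right) + \left(\frac{16}{5} - \frac{Q - -16}{5} + \frac{W}{5}\right) = \left(Q + W\right) + \left(\frac{16}{5} - \frac{Q + 16}{5} + \frac{W}{5}\right) = \left(Q + W\right) + \left(\frac{16}{5} - \frac{16 + Q}{5} + \frac{W}{5}\right) = \left(Q + W\right) + \left(\frac{16}{5} - \left(\frac{16}{5} + \frac{Q}{5}\right) + \frac{W}{5}\right) = \left(Q + W\right) - \left(- \frac{W}{5} + \frac{Q}{5}\right) = \frac{4 Q}{5} + \frac{6 W}{5}$)
$\left(a{\left(1774,-193 \right)} + 2001340\right) + 3317291 = \left(\left(\frac{4}{5} \left(-193\right) + \frac{6}{5} \cdot 1774\right) + 2001340\right) + 3317291 = \left(\left(- \frac{772}{5} + \frac{10644}{5}\right) + 2001340\right) + 3317291 = \left(\frac{9872}{5} + 2001340\right) + 3317291 = \frac{10016572}{5} + 3317291 = \frac{26603027}{5}$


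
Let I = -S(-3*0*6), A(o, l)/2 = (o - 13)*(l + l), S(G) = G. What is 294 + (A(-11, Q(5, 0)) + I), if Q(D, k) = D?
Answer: -186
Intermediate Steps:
A(o, l) = 4*l*(-13 + o) (A(o, l) = 2*((o - 13)*(l + l)) = 2*((-13 + o)*(2*l)) = 2*(2*l*(-13 + o)) = 4*l*(-13 + o))
I = 0 (I = -(-3*0)*6 = -0*6 = -1*0 = 0)
294 + (A(-11, Q(5, 0)) + I) = 294 + (4*5*(-13 - 11) + 0) = 294 + (4*5*(-24) + 0) = 294 + (-480 + 0) = 294 - 480 = -186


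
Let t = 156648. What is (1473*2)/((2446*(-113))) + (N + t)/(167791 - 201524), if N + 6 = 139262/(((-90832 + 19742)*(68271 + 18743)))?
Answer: -9586905305148077663/2059820987474690030 ≈ -4.6542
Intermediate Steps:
N = -18557545411/3092912630 (N = -6 + 139262/(((-90832 + 19742)*(68271 + 18743))) = -6 + 139262/((-71090*87014)) = -6 + 139262/(-6185825260) = -6 + 139262*(-1/6185825260) = -6 - 69631/3092912630 = -18557545411/3092912630 ≈ -6.0000)
(1473*2)/((2446*(-113))) + (N + t)/(167791 - 201524) = (1473*2)/((2446*(-113))) + (-18557545411/3092912630 + 156648)/(167791 - 201524) = 2946/(-276398) + (484480020118829/3092912630)/(-33733) = 2946*(-1/276398) + (484480020118829/3092912630)*(-1/33733) = -1473/138199 - 69211431445547/14904745963970 = -9586905305148077663/2059820987474690030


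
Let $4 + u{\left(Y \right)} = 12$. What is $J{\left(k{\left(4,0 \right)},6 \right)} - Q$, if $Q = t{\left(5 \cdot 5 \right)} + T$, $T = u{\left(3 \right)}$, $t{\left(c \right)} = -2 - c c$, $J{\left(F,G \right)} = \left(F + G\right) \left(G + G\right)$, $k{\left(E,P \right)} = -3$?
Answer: $655$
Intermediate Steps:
$u{\left(Y \right)} = 8$ ($u{\left(Y \right)} = -4 + 12 = 8$)
$J{\left(F,G \right)} = 2 G \left(F + G\right)$ ($J{\left(F,G \right)} = \left(F + G\right) 2 G = 2 G \left(F + G\right)$)
$t{\left(c \right)} = -2 - c^{2}$
$T = 8$
$Q = -619$ ($Q = \left(-2 - \left(5 \cdot 5\right)^{2}\right) + 8 = \left(-2 - 25^{2}\right) + 8 = \left(-2 - 625\right) + 8 = -627 + 8 = -619$)
$J{\left(k{\left(4,0 \right)},6 \right)} - Q = 2 \cdot 6 \left(-3 + 6\right) - -619 = 2 \cdot 6 \cdot 3 + 619 = 36 + 619 = 655$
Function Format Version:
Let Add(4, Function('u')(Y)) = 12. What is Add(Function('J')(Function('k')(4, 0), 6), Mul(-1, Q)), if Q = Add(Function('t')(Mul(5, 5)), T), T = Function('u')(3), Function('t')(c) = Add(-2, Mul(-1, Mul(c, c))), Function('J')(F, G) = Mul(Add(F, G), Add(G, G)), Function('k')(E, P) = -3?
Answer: 655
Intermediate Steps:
Function('u')(Y) = 8 (Function('u')(Y) = Add(-4, 12) = 8)
Function('J')(F, G) = Mul(2, G, Add(F, G)) (Function('J')(F, G) = Mul(Add(F, G), Mul(2, G)) = Mul(2, G, Add(F, G)))
Function('t')(c) = Add(-2, Mul(-1, Pow(c, 2)))
T = 8
Q = -619 (Q = Add(Add(-2, Mul(-1, Pow(Mul(5, 5), 2))), 8) = Add(Add(-2, Mul(-1, Pow(25, 2))), 8) = Add(Add(-2, Mul(-1, 625)), 8) = Add(Add(-2, -625), 8) = Add(-627, 8) = -619)
Add(Function('J')(Function('k')(4, 0), 6), Mul(-1, Q)) = Add(Mul(2, 6, Add(-3, 6)), Mul(-1, -619)) = Add(Mul(2, 6, 3), 619) = Add(36, 619) = 655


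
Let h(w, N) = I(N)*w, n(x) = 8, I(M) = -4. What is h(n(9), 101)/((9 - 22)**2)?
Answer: -32/169 ≈ -0.18935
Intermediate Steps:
h(w, N) = -4*w
h(n(9), 101)/((9 - 22)**2) = (-4*8)/((9 - 22)**2) = -32/((-13)**2) = -32/169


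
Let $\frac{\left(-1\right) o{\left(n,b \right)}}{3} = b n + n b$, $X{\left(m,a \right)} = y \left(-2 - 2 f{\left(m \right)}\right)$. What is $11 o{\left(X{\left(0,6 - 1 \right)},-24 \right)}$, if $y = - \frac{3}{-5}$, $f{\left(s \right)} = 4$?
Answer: $-9504$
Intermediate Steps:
$y = \frac{3}{5}$ ($y = \left(-3\right) \left(- \frac{1}{5}\right) = \frac{3}{5} \approx 0.6$)
$X{\left(m,a \right)} = -6$ ($X{\left(m,a \right)} = \frac{3 \left(-2 - 8\right)}{5} = \frac{3}{5} \left(-10\right) = -6$)
$o{\left(n,b \right)} = - 6 b n$ ($o{\left(n,b \right)} = - 3 \left(b n + n b\right) = - 3 \left(b n + b n\right) = - 3 \cdot 2 b n = - 6 b n$)
$11 o{\left(X{\left(0,6 - 1 \right)},-24 \right)} = 11 \left(\left(-6\right) \left(-24\right) \left(-6\right)\right) = 11 \left(-864\right) = -9504$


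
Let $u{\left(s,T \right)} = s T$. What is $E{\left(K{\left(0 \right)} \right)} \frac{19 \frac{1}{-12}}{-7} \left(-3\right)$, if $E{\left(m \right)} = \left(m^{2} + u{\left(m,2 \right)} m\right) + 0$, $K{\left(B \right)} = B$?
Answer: $0$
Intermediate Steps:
$u{\left(s,T \right)} = T s$
$E{\left(m \right)} = 3 m^{2}$ ($E{\left(m \right)} = \left(m^{2} + 2 m m\right) + 0 = \left(m^{2} + 2 m^{2}\right) + 0 = 3 m^{2} + 0 = 3 m^{2}$)
$E{\left(K{\left(0 \right)} \right)} \frac{19 \frac{1}{-12}}{-7} \left(-3\right) = 3 \cdot 0^{2} \frac{19 \frac{1}{-12}}{-7} \left(-3\right) = 3 \cdot 0 \cdot 19 \left(- \frac{1}{12}\right) \left(- \frac{1}{7}\right) \left(-3\right) = 0 \left(\left(- \frac{19}{12}\right) \left(- \frac{1}{7}\right)\right) \left(-3\right) = 0 \cdot \frac{19}{84} \left(-3\right) = 0 \left(-3\right) = 0$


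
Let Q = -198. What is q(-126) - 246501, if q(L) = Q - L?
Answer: -246573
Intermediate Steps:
q(L) = -198 - L
q(-126) - 246501 = (-198 - 1*(-126)) - 246501 = (-198 + 126) - 246501 = -72 - 246501 = -246573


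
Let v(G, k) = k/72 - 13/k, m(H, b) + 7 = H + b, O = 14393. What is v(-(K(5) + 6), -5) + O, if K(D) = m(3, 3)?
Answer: 5182391/360 ≈ 14396.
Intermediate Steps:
m(H, b) = -7 + H + b (m(H, b) = -7 + (H + b) = -7 + H + b)
K(D) = -1 (K(D) = -7 + 3 + 3 = -1)
v(G, k) = -13/k + k/72 (v(G, k) = k*(1/72) - 13/k = k/72 - 13/k = -13/k + k/72)
v(-(K(5) + 6), -5) + O = (-13/(-5) + (1/72)*(-5)) + 14393 = (-13*(-⅕) - 5/72) + 14393 = (13/5 - 5/72) + 14393 = 911/360 + 14393 = 5182391/360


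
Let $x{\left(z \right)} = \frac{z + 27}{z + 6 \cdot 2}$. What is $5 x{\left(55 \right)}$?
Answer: $\frac{410}{67} \approx 6.1194$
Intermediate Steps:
$x{\left(z \right)} = \frac{27 + z}{12 + z}$ ($x{\left(z \right)} = \frac{27 + z}{z + 12} = \frac{27 + z}{12 + z}$)
$5 x{\left(55 \right)} = 5 \frac{27 + 55}{12 + 55} = 5 \cdot \frac{1}{67} \cdot 82 = 5 \cdot \frac{82}{67} = \frac{410}{67}$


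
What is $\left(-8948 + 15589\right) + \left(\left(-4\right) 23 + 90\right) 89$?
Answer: $6463$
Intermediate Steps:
$\left(-8948 + 15589\right) + \left(\left(-4\right) 23 + 90\right) 89 = 6641 + \left(-92 + 90\right) 89 = 6641 - 178 = 6463$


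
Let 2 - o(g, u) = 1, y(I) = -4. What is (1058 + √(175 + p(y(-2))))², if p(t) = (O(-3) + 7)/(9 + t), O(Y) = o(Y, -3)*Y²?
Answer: 5597711/5 + 19044*√55/5 ≈ 1.1478e+6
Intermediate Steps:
o(g, u) = 1 (o(g, u) = 2 - 1*1 = 2 - 1 = 1)
O(Y) = Y² (O(Y) = 1*Y² = Y²)
p(t) = 16/(9 + t) (p(t) = ((-3)² + 7)/(9 + t) = (9 + 7)/(9 + t) = 16/(9 + t))
(1058 + √(175 + p(y(-2))))² = (1058 + √(175 + 16/(9 - 4)))² = (1058 + √(175 + 16/5))² = (1058 + √(891/5))² = (1058 + 9*√55/5)²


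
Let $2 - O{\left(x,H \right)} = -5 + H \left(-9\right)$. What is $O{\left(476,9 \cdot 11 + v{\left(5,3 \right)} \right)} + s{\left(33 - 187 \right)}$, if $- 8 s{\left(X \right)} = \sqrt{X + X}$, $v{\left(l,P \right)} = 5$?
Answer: $943 - \frac{i \sqrt{77}}{4} \approx 943.0 - 2.1937 i$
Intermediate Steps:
$s{\left(X \right)} = - \frac{\sqrt{2} \sqrt{X}}{8}$ ($s{\left(X \right)} = - \frac{\sqrt{X + X}}{8} = - \frac{\sqrt{2 X}}{8} = - \frac{\sqrt{2} \sqrt{X}}{8}$)
$O{\left(x,H \right)} = 7 + 9 H$ ($O{\left(x,H \right)} = 2 - \left(-5 + H \left(-9\right)\right) = 2 - \left(-5 - 9 H\right) = 2 + \left(5 + 9 H\right) = 7 + 9 H$)
$O{\left(476,9 \cdot 11 + v{\left(5,3 \right)} \right)} + s{\left(33 - 187 \right)} = \left(7 + 9 \left(9 \cdot 11 + 5\right)\right) - \frac{\sqrt{2} \sqrt{33 - 187}}{8} = \left(7 + 9 \left(99 + 5\right)\right) - \frac{\sqrt{2} \sqrt{33 - 187}}{8} = \left(7 + 9 \cdot 104\right) - \frac{\sqrt{2} \sqrt{-154}}{8} = \left(7 + 936\right) - \frac{\sqrt{2} i \sqrt{154}}{8} = 943 - \frac{i \sqrt{77}}{4}$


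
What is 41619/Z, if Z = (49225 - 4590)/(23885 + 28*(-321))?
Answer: 619998243/44635 ≈ 13890.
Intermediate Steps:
Z = 44635/14897 (Z = 44635/(23885 - 8988) = 44635/14897 ≈ 2.9962)
41619/Z = 41619/(44635/14897) = 41619*(14897/44635) = 619998243/44635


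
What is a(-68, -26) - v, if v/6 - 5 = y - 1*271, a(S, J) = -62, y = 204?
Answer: 310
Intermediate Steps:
v = -372 (v = 30 + 6*(204 - 1*271) = 30 + 6*(204 - 271) = 30 + 6*(-67) = 30 - 402 = -372)
a(-68, -26) - v = -62 - 1*(-372) = -62 + 372 = 310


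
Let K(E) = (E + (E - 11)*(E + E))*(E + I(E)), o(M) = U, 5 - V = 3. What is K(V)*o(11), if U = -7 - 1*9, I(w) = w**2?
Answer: 3264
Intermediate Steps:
V = 2 (V = 5 - 1*3 = 5 - 3 = 2)
U = -16 (U = -7 - 9 = -16)
o(M) = -16
K(E) = (E + E**2)*(E + 2*E*(-11 + E)) (K(E) = (E + (E - 11)*(E + E))*(E + E**2) = (E + (-11 + E)*(2*E))*(E + E**2) = (E + 2*E*(-11 + E))*(E + E**2) = (E + E**2)*(E + 2*E*(-11 + E)))
K(V)*o(11) = (2**2*(-21 - 19*2 + 2*2**2))*(-16) = (4*(-21 - 38 + 2*4))*(-16) = (4*(-21 - 38 + 8))*(-16) = (4*(-51))*(-16) = -204*(-16) = 3264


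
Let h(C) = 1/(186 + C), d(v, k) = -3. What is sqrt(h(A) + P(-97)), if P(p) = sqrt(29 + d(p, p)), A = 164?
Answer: sqrt(14 + 4900*sqrt(26))/70 ≈ 2.2587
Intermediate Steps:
P(p) = sqrt(26) (P(p) = sqrt(29 - 3) = sqrt(26))
sqrt(h(A) + P(-97)) = sqrt(1/(186 + 164) + sqrt(26)) = sqrt(1/350 + sqrt(26))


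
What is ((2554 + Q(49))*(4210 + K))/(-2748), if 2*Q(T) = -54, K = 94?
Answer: -2719052/687 ≈ -3957.9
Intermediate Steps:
Q(T) = -27 (Q(T) = (½)*(-54) = -27)
((2554 + Q(49))*(4210 + K))/(-2748) = ((2554 - 27)*(4210 + 94))/(-2748) = (2527*4304)*(-1/2748) = 10876208*(-1/2748) = -2719052/687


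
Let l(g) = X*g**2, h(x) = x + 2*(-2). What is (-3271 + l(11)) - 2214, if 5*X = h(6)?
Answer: -27183/5 ≈ -5436.6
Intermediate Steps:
h(x) = -4 + x (h(x) = x - 4 = -4 + x)
X = 2/5 (X = (-4 + 6)/5 = (1/5)*2 = 2/5 ≈ 0.40000)
l(g) = 2*g**2/5
(-3271 + l(11)) - 2214 = (-3271 + (2/5)*11**2) - 2214 = (-3271 + (2/5)*121) - 2214 = (-3271 + 242/5) - 2214 = -16113/5 - 2214 = -27183/5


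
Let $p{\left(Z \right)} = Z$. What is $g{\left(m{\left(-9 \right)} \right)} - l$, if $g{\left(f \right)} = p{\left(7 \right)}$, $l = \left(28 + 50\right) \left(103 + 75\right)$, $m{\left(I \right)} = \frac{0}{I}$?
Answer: $-13877$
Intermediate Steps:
$m{\left(I \right)} = 0$
$l = 13884$ ($l = 78 \cdot 178 = 13884$)
$g{\left(f \right)} = 7$
$g{\left(m{\left(-9 \right)} \right)} - l = 7 - 13884 = -13877$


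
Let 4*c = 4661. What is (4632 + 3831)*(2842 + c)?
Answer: 135653427/4 ≈ 3.3913e+7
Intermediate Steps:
c = 4661/4 (c = (1/4)*4661 = 4661/4 ≈ 1165.3)
(4632 + 3831)*(2842 + c) = (4632 + 3831)*(2842 + 4661/4) = 8463*(16029/4) = 135653427/4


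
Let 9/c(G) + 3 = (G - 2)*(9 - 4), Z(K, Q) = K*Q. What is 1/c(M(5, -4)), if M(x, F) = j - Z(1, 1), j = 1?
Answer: -13/9 ≈ -1.4444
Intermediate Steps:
M(x, F) = 0 (M(x, F) = 1 - 1 = 0)
c(G) = 9/(-13 + 5*G) (c(G) = 9/(-3 + (G - 2)*(9 - 4)) = 9/(-3 + (-2 + G)*5) = 9/(-3 + (-10 + 5*G)) = 9/(-13 + 5*G))
1/c(M(5, -4)) = 1/(9/(-13 + 5*0)) = 1/(9/(-13 + 0)) = 1/(9/(-13)) = 1/(9*(-1/13)) = 1/(-9/13) = -13/9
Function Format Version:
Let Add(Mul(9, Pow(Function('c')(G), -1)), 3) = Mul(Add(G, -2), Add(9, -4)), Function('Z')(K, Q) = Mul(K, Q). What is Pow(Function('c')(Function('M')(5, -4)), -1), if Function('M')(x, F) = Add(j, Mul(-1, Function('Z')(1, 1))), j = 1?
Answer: Rational(-13, 9) ≈ -1.4444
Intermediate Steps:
Function('M')(x, F) = 0 (Function('M')(x, F) = Add(1, Mul(-1, Mul(1, 1))) = Add(1, Mul(-1, 1)) = Add(1, -1) = 0)
Function('c')(G) = Mul(9, Pow(Add(-13, Mul(5, G)), -1)) (Function('c')(G) = Mul(9, Pow(Add(-3, Mul(Add(G, -2), Add(9, -4))), -1)) = Mul(9, Pow(Add(-3, Mul(Add(-2, G), 5)), -1)) = Mul(9, Pow(Add(-3, Add(-10, Mul(5, G))), -1)) = Mul(9, Pow(Add(-13, Mul(5, G)), -1)))
Pow(Function('c')(Function('M')(5, -4)), -1) = Pow(Mul(9, Pow(Add(-13, Mul(5, 0)), -1)), -1) = Pow(Mul(9, Pow(Add(-13, 0), -1)), -1) = Pow(Mul(9, Pow(-13, -1)), -1) = Pow(Mul(9, Rational(-1, 13)), -1) = Pow(Rational(-9, 13), -1) = Rational(-13, 9)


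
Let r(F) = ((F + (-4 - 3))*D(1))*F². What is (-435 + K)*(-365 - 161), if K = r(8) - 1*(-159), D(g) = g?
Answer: 111512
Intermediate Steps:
r(F) = F²*(-7 + F) (r(F) = ((F + (-4 - 3))*1)*F² = ((F - 7)*1)*F² = ((-7 + F)*1)*F² = (-7 + F)*F² = F²*(-7 + F))
K = 223 (K = 8²*(-7 + 8) - 1*(-159) = 64*1 + 159 = 64 + 159 = 223)
(-435 + K)*(-365 - 161) = (-435 + 223)*(-365 - 161) = -212*(-526) = 111512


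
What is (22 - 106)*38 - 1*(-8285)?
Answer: 5093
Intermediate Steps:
(22 - 106)*38 - 1*(-8285) = -84*38 + 8285 = -3192 + 8285 = 5093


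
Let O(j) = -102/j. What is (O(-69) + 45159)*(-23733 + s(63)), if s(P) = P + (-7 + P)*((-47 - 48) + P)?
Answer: -26447150242/23 ≈ -1.1499e+9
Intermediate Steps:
s(P) = P + (-95 + P)*(-7 + P) (s(P) = P + (-7 + P)*(-95 + P) = P + (-95 + P)*(-7 + P))
(O(-69) + 45159)*(-23733 + s(63)) = (-102/(-69) + 45159)*(-23733 + (665 + 63**2 - 101*63)) = (-102*(-1/69) + 45159)*(-23733 + (665 + 3969 - 6363)) = (34/23 + 45159)*(-23733 - 1729) = (1038691/23)*(-25462) = -26447150242/23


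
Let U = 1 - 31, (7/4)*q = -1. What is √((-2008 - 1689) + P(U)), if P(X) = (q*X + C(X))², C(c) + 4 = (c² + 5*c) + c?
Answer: √26156271/7 ≈ 730.62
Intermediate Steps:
q = -4/7 (q = (4/7)*(-1) = -4/7 ≈ -0.57143)
C(c) = -4 + c² + 6*c (C(c) = -4 + ((c² + 5*c) + c) = -4 + (c² + 6*c) = -4 + c² + 6*c)
U = -30
P(X) = (-4 + X² + 38*X/7)² (P(X) = (-4*X/7 + (-4 + X² + 6*X))² = (-4 + X² + 38*X/7)²)
√((-2008 - 1689) + P(U)) = √((-2008 - 1689) + (-28 + 7*(-30)² + 38*(-30))²/49) = √(-3697 + (-28 + 7*900 - 1140)²/49) = √(-3697 + (-28 + 6300 - 1140)²/49) = √(-3697 + (1/49)*5132²) = √(-3697 + (1/49)*26337424) = √(-3697 + 26337424/49) = √(26156271/49) = √26156271/7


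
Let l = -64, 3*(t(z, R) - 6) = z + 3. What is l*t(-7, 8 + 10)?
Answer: -896/3 ≈ -298.67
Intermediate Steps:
t(z, R) = 7 + z/3 (t(z, R) = 6 + (z + 3)/3 = 6 + (3 + z)/3 = 6 + (1 + z/3) = 7 + z/3)
l*t(-7, 8 + 10) = -64*(7 + (1/3)*(-7)) = -64*(7 - 7/3) = -64*14/3 = -896/3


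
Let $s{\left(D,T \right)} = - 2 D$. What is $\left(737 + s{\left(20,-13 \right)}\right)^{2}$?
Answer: $485809$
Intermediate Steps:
$\left(737 + s{\left(20,-13 \right)}\right)^{2} = \left(737 - 40\right)^{2} = 697^{2} = 485809$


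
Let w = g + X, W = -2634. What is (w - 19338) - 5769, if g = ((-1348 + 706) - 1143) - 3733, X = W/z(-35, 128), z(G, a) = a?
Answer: -1961317/64 ≈ -30646.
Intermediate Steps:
X = -1317/64 (X = -2634/128 = -2634*1/128 = -1317/64 ≈ -20.578)
g = -5518 (g = (-642 - 1143) - 3733 = -1785 - 3733 = -5518)
w = -354469/64 (w = -5518 - 1317/64 = -354469/64 ≈ -5538.6)
(w - 19338) - 5769 = (-354469/64 - 19338) - 5769 = -1592101/64 - 5769 = -1961317/64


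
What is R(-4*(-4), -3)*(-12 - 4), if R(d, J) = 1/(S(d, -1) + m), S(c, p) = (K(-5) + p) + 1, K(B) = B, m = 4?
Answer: 16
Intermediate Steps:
S(c, p) = -4 + p (S(c, p) = (-5 + p) + 1 = -4 + p)
R(d, J) = -1 (R(d, J) = 1/((-4 - 1) + 4) = 1/(-5 + 4) = 1/(-1) = -1)
R(-4*(-4), -3)*(-12 - 4) = -(-12 - 4) = -1*(-16) = 16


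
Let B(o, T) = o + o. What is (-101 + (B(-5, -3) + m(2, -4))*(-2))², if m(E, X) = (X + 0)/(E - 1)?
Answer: 5329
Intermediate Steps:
B(o, T) = 2*o
m(E, X) = X/(-1 + E)
(-101 + (B(-5, -3) + m(2, -4))*(-2))² = (-101 + (2*(-5) - 4/(-1 + 2))*(-2))² = (-101 + (-10 - 4/1)*(-2))² = (-101 + (-10 - 4*1)*(-2))² = (-101 + (-10 - 4)*(-2))² = (-101 - 14*(-2))² = (-101 + 28)² = (-73)² = 5329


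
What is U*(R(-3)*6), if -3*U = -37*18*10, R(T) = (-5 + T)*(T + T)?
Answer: 639360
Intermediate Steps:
R(T) = 2*T*(-5 + T) (R(T) = (-5 + T)*(2*T) = 2*T*(-5 + T))
U = 2220 (U = -(-37*18)*10/3 = -(-222)*10 = -⅓*(-6660) = 2220)
U*(R(-3)*6) = 2220*((2*(-3)*(-5 - 3))*6) = 2220*((2*(-3)*(-8))*6) = 2220*(48*6) = 2220*288 = 639360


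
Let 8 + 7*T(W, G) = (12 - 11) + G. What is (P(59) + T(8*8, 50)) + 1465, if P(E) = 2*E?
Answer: 11124/7 ≈ 1589.1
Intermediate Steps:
T(W, G) = -1 + G/7 (T(W, G) = -8/7 + ((12 - 11) + G)/7 = -8/7 + (1 + G)/7 = -8/7 + (⅐ + G/7) = -1 + G/7)
(P(59) + T(8*8, 50)) + 1465 = (2*59 + (-1 + (⅐)*50)) + 1465 = (118 + (-1 + 50/7)) + 1465 = (118 + 43/7) + 1465 = 869/7 + 1465 = 11124/7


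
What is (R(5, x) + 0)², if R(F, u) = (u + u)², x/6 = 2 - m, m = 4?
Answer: 331776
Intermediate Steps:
x = -12 (x = 6*(2 - 1*4) = 6*(2 - 4) = 6*(-2) = -12)
R(F, u) = 4*u² (R(F, u) = (2*u)² = 4*u²)
(R(5, x) + 0)² = (4*(-12)² + 0)² = (4*144 + 0)² = (576 + 0)² = 576² = 331776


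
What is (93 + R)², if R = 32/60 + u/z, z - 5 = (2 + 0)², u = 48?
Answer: 2199289/225 ≈ 9774.6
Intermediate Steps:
z = 9 (z = 5 + (2 + 0)² = 5 + 2² = 5 + 4 = 9)
R = 88/15 (R = 32/60 + 48/9 = 32*(1/60) + 48*(⅑) = 8/15 + 16/3 = 88/15 ≈ 5.8667)
(93 + R)² = (93 + 88/15)² = (1483/15)² = 2199289/225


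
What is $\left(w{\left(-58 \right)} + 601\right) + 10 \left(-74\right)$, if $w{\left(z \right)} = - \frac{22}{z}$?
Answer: $- \frac{4020}{29} \approx -138.62$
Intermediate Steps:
$\left(w{\left(-58 \right)} + 601\right) + 10 \left(-74\right) = \left(- \frac{22}{-58} + 601\right) + 10 \left(-74\right) = \left(\left(-22\right) \left(- \frac{1}{58}\right) + 601\right) - 740 = \left(\frac{11}{29} + 601\right) - 740 = \frac{17440}{29} - 740 = - \frac{4020}{29}$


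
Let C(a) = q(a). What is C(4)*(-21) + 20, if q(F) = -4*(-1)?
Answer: -64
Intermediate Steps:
q(F) = 4
C(a) = 4
C(4)*(-21) + 20 = 4*(-21) + 20 = -84 + 20 = -64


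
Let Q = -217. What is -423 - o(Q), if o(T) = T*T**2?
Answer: 10217890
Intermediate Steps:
o(T) = T**3
-423 - o(Q) = -423 - 1*(-217)**3 = -423 - 1*(-10218313) = -423 + 10218313 = 10217890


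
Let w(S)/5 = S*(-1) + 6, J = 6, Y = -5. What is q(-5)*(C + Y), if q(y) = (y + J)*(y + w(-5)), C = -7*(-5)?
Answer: 1500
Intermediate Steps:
C = 35
w(S) = 30 - 5*S (w(S) = 5*(S*(-1) + 6) = 5*(-S + 6) = 5*(6 - S) = 30 - 5*S)
q(y) = (6 + y)*(55 + y) (q(y) = (y + 6)*(y + (30 - 5*(-5))) = (6 + y)*(y + (30 + 25)) = (6 + y)*(y + 55) = (6 + y)*(55 + y))
q(-5)*(C + Y) = (330 + (-5)² + 61*(-5))*(35 - 5) = (330 + 25 - 305)*30 = 50*30 = 1500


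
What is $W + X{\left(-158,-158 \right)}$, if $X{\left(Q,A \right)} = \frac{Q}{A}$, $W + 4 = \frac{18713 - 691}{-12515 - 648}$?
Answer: $- \frac{57511}{13163} \approx -4.3691$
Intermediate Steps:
$W = - \frac{70674}{13163}$ ($W = -4 + \frac{18713 - 691}{-12515 - 648} = -4 + \frac{18022}{-13163} = -4 + 18022 \left(- \frac{1}{13163}\right) = -4 - \frac{18022}{13163} = - \frac{70674}{13163} \approx -5.3691$)
$W + X{\left(-158,-158 \right)} = - \frac{70674}{13163} - \frac{158}{-158} = - \frac{70674}{13163} - -1 = - \frac{70674}{13163} + 1 = - \frac{57511}{13163}$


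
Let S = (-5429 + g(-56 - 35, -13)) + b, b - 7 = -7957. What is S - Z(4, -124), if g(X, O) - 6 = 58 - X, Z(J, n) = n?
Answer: -13100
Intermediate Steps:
g(X, O) = 64 - X (g(X, O) = 6 + (58 - X) = 64 - X)
b = -7950 (b = 7 - 7957 = -7950)
S = -13224 (S = (-5429 + (64 - (-56 - 35))) - 7950 = (-5429 + (64 - 1*(-91))) - 7950 = (-5429 + (64 + 91)) - 7950 = (-5429 + 155) - 7950 = -5274 - 7950 = -13224)
S - Z(4, -124) = -13224 - 1*(-124) = -13224 + 124 = -13100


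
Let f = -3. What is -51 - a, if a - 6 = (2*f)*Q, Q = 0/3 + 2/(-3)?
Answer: -61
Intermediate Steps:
Q = -⅔ (Q = 0*(⅓) + 2*(-⅓) = 0 - ⅔ = -⅔ ≈ -0.66667)
a = 10 (a = 6 + (2*(-3))*(-⅔) = 6 - 6*(-⅔) = 6 + 4 = 10)
-51 - a = -51 - 1*10 = -51 - 10 = -61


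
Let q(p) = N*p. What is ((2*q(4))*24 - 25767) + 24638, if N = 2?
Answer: -745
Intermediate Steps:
q(p) = 2*p
((2*q(4))*24 - 25767) + 24638 = ((2*(2*4))*24 - 25767) + 24638 = ((2*8)*24 - 25767) + 24638 = (16*24 - 25767) + 24638 = (384 - 25767) + 24638 = -25383 + 24638 = -745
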